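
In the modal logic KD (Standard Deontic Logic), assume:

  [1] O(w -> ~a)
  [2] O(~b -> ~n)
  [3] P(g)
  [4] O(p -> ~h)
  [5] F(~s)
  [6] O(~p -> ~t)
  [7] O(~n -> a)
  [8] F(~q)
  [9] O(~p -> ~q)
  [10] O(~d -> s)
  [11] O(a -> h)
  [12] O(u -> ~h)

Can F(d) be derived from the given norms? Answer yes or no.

Premise 10 is O(~d -> s); even if O(s) held, inferring O(~d) would be affirming the consequent — invalid.
No other premise forces O(~d). An ideal world satisfying every premise can still have d true, so F(d) is not derivable.

No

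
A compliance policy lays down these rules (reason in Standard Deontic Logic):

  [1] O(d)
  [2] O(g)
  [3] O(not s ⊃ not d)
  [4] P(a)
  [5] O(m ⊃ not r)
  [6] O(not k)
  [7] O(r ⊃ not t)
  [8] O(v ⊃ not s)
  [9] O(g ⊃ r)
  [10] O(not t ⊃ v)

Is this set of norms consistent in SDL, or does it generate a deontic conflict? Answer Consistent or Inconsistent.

From premise 1 we have O(d).
Premise 3, O(not s ⊃ not d), contraposes to O(d ⊃ s); with O(d) we get O(s).
Premise 8 is O(v ⊃ not s); contrapositively O(s ⊃ not v). Since O(s) holds, K gives O(not v).
The contrapositive of premise 10 (O(not t ⊃ v)) is O(not v ⊃ t), and O(not v) is already established, so O(t).
The contrapositive of premise 7 (O(r ⊃ not t)) is O(t ⊃ not r), and O(t) is already established, so O(not r).
Premise 9, O(g ⊃ r), contraposes to O(not r ⊃ not g); with O(not r) we get O(not g).
Yet premise 2 states O(g).
We now have both O(not g) and O(g) — g is simultaneously obligatory and forbidden, violating the D-axiom.

Inconsistent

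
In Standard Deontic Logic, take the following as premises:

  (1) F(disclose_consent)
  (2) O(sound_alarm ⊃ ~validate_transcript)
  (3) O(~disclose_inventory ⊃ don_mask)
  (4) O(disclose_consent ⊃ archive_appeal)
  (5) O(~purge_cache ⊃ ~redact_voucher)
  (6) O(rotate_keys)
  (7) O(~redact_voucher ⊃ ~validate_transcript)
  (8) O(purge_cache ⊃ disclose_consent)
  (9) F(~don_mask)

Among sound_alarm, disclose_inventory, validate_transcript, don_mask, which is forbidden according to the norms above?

F(disclose_consent) at premise 1 means O(~disclose_consent).
Premise 8 is O(purge_cache ⊃ disclose_consent); contrapositively O(~disclose_consent ⊃ ~purge_cache). Since O(~disclose_consent) holds, K gives O(~purge_cache).
Premise 5 is O(~purge_cache ⊃ ~redact_voucher); since O(~purge_cache), deontic closure gives O(~redact_voucher).
From O(~redact_voucher) and premise 7, O(~redact_voucher ⊃ ~validate_transcript), we obtain O(~validate_transcript).
So O(~validate_transcript) holds, i.e. validate_transcript is forbidden. None of the other listed options is forbidden under the premises.

validate_transcript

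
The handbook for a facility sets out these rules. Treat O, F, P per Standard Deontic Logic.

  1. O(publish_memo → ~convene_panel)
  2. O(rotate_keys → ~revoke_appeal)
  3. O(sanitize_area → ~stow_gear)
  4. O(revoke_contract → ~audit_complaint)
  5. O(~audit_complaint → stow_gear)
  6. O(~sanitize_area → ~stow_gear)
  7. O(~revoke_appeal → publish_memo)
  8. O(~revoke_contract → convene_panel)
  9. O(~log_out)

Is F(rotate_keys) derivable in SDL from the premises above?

Premises 6 and 3 cover both cases: O(~sanitize_area → ~stow_gear) and O(sanitize_area → ~stow_gear). Since ~sanitize_area ∨ sanitize_area is a tautology, O(~stow_gear) follows.
Premise 5, O(~audit_complaint → stow_gear), contraposes to O(~stow_gear → audit_complaint); with O(~stow_gear) we get O(audit_complaint).
The contrapositive of premise 4 (O(revoke_contract → ~audit_complaint)) is O(audit_complaint → ~revoke_contract), and O(audit_complaint) is already established, so O(~revoke_contract).
Premise 8 is O(~revoke_contract → convene_panel); since O(~revoke_contract), deontic closure gives O(convene_panel).
Premise 1 is O(publish_memo → ~convene_panel); contrapositively O(convene_panel → ~publish_memo). Since O(convene_panel) holds, K gives O(~publish_memo).
Premise 7 is O(~revoke_appeal → publish_memo); contrapositively O(~publish_memo → revoke_appeal). Since O(~publish_memo) holds, K gives O(revoke_appeal).
Premise 2 is O(rotate_keys → ~revoke_appeal); contrapositively O(revoke_appeal → ~rotate_keys). Since O(revoke_appeal) holds, K gives O(~rotate_keys).
Premise 9 does not contribute to this derivation.
So O(~rotate_keys) holds, i.e. F(rotate_keys). The claim follows.

Yes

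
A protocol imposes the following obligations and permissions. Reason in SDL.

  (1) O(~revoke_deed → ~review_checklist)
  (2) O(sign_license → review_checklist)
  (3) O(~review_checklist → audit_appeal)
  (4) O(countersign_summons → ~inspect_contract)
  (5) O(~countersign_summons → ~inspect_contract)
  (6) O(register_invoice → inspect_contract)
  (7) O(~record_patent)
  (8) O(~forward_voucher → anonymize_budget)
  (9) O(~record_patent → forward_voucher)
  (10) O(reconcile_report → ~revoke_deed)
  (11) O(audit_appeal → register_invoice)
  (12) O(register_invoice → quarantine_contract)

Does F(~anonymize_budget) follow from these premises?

Premise 8 is O(~forward_voucher → anonymize_budget), but O(~forward_voucher) is not derivable from the premises, so it does not yield O(anonymize_budget).
No other premise forces O(anonymize_budget). An ideal world satisfying every premise can still have ~anonymize_budget true, so F(~anonymize_budget) is not derivable.

No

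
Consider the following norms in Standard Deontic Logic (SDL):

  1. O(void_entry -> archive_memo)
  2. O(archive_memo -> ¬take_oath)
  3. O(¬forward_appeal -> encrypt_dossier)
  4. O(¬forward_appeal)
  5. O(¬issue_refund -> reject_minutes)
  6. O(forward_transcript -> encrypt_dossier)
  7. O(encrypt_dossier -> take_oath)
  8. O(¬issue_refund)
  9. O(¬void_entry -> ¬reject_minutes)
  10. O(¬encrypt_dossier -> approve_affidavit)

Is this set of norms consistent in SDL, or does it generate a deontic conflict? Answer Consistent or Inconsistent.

Premise 4 states O(¬forward_appeal) outright.
Applying K to premise 3 (O(¬forward_appeal -> encrypt_dossier)) and O(¬forward_appeal) yields O(encrypt_dossier).
With premise 7, O(encrypt_dossier -> take_oath), the K-axiom yields O(take_oath).
Premise 2, O(archive_memo -> ¬take_oath), contraposes to O(take_oath -> ¬archive_memo); with O(take_oath) we get O(¬archive_memo).
Premise 1 is O(void_entry -> archive_memo); contrapositively O(¬archive_memo -> ¬void_entry). Since O(¬archive_memo) holds, K gives O(¬void_entry).
With premise 9, O(¬void_entry -> ¬reject_minutes), the K-axiom yields O(¬reject_minutes).
Premise 5, O(¬issue_refund -> reject_minutes), contraposes to O(¬reject_minutes -> issue_refund); with O(¬reject_minutes) we get O(issue_refund).
Yet premise 8 states O(¬issue_refund).
We now have both O(issue_refund) and O(¬issue_refund) — issue_refund is simultaneously obligatory and forbidden, violating the D-axiom.

Inconsistent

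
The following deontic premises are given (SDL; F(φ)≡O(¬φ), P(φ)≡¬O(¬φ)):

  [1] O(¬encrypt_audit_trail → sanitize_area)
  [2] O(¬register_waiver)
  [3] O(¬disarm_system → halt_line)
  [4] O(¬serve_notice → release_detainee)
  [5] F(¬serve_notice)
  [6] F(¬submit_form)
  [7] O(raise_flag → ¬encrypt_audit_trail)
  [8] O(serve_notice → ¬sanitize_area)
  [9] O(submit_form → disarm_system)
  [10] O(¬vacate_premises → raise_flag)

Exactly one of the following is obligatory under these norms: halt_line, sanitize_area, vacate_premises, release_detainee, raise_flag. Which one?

F(¬serve_notice) at premise 5 means O(serve_notice).
From O(serve_notice) and premise 8, O(serve_notice → ¬sanitize_area), we obtain O(¬sanitize_area).
The contrapositive of premise 1 (O(¬encrypt_audit_trail → sanitize_area)) is O(¬sanitize_area → encrypt_audit_trail), and O(¬sanitize_area) is already established, so O(encrypt_audit_trail).
Premise 7 is O(raise_flag → ¬encrypt_audit_trail); contrapositively O(encrypt_audit_trail → ¬raise_flag). Since O(encrypt_audit_trail) holds, K gives O(¬raise_flag).
Premise 10, O(¬vacate_premises → raise_flag), contraposes to O(¬raise_flag → vacate_premises); with O(¬raise_flag) we get O(vacate_premises).
So O(vacate_premises) holds — vacate_premises is obligatory. None of the other listed options is made obligatory by any chain of premises.

vacate_premises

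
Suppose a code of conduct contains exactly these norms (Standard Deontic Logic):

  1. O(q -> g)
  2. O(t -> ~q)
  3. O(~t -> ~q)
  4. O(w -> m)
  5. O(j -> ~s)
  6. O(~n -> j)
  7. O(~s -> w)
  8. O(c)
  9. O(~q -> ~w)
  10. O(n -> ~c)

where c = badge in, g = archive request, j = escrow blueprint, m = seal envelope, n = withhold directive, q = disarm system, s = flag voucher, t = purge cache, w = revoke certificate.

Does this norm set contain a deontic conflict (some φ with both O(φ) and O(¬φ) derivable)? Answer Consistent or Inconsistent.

Premises 2 and 3 are O(t -> ~q) and O(~t -> ~q); every ideal world satisfies t or ~t, so in either case ~q holds — hence O(~q).
From O(~q) and premise 9, O(~q -> ~w), we obtain O(~w).
Premise 7 is O(~s -> w); contrapositively O(~w -> s). Since O(~w) holds, K gives O(s).
Premise 5 is O(j -> ~s); contrapositively O(s -> ~j). Since O(s) holds, K gives O(~j).
The contrapositive of premise 6 (O(~n -> j)) is O(~j -> n), and O(~j) is already established, so O(n).
Premise 10 is O(n -> ~c); since O(n), deontic closure gives O(~c).
However, premise 8 gives O(c).
We now have both O(~c) and O(c) — c is simultaneously obligatory and forbidden, violating the D-axiom.

Inconsistent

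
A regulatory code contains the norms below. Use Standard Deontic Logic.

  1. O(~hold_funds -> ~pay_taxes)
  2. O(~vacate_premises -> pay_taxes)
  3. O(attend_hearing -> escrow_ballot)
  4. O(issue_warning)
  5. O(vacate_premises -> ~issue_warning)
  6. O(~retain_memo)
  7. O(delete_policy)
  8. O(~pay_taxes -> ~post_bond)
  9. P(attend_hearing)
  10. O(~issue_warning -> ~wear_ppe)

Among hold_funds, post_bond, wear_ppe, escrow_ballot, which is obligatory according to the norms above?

Premise 4 gives O(issue_warning).
Premise 5 is O(vacate_premises -> ~issue_warning); contrapositively O(issue_warning -> ~vacate_premises). Since O(issue_warning) holds, K gives O(~vacate_premises).
Premise 2 is O(~vacate_premises -> pay_taxes); since O(~vacate_premises), deontic closure gives O(pay_taxes).
Premise 1, O(~hold_funds -> ~pay_taxes), contraposes to O(pay_taxes -> hold_funds); with O(pay_taxes) we get O(hold_funds).
So O(hold_funds) holds — hold_funds is obligatory. None of the other listed options is made obligatory by any chain of premises.

hold_funds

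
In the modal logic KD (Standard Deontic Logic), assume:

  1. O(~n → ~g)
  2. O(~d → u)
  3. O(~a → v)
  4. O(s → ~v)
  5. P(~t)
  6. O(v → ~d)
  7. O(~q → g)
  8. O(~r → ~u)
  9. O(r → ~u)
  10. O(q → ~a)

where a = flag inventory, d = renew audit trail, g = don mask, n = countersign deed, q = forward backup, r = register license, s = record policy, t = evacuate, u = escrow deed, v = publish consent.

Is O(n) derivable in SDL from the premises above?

Yes

Premises 9 and 8 cover both cases: O(r → ~u) and O(~r → ~u). Since r ∨ ~r is a tautology, O(~u) follows.
Premise 2, O(~d → u), contraposes to O(~u → d); with O(~u) we get O(d).
The contrapositive of premise 6 (O(v → ~d)) is O(d → ~v), and O(d) is already established, so O(~v).
The contrapositive of premise 3 (O(~a → v)) is O(~v → a), and O(~v) is already established, so O(a).
Premise 10 is O(q → ~a); contrapositively O(a → ~q). Since O(a) holds, K gives O(~q).
Applying K to premise 7 (O(~q → g)) and O(~q) yields O(g).
Premise 1, O(~n → ~g), contraposes to O(g → n); with O(g) we get O(n).
Premises 4, 5 do not contribute to this derivation.
So O(n) follows.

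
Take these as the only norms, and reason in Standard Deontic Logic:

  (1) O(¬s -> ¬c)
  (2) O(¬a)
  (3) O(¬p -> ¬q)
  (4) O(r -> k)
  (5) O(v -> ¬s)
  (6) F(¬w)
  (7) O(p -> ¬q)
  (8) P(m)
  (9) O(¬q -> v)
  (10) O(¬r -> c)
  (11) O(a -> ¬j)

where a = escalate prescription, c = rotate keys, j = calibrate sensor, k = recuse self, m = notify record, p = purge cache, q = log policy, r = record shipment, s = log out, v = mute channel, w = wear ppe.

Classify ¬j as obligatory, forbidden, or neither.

Neither

Premise 11 is O(a -> ¬j), but O(a) is not derivable from the premises, so it does not yield O(¬j).
No premise or chain of K-axiom applications forces O(¬j), and none forces O(j). So ¬j is neither obligatory nor forbidden under these norms.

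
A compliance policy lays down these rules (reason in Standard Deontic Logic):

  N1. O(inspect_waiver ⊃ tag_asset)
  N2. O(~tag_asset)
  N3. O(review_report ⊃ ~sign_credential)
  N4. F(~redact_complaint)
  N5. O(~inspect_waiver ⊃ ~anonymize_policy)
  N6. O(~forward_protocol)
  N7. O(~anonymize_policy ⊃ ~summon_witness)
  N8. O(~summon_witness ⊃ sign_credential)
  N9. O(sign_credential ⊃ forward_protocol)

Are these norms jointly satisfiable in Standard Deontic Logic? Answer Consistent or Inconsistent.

Inconsistent

From premise 6 we have O(~forward_protocol).
The contrapositive of premise 9 (O(sign_credential ⊃ forward_protocol)) is O(~forward_protocol ⊃ ~sign_credential), and O(~forward_protocol) is already established, so O(~sign_credential).
Premise 8 is O(~summon_witness ⊃ sign_credential); contrapositively O(~sign_credential ⊃ summon_witness). Since O(~sign_credential) holds, K gives O(summon_witness).
Premise 7 is O(~anonymize_policy ⊃ ~summon_witness); contrapositively O(summon_witness ⊃ anonymize_policy). Since O(summon_witness) holds, K gives O(anonymize_policy).
Premise 5 is O(~inspect_waiver ⊃ ~anonymize_policy); contrapositively O(anonymize_policy ⊃ inspect_waiver). Since O(anonymize_policy) holds, K gives O(inspect_waiver).
Premise 1 is O(inspect_waiver ⊃ tag_asset); since O(inspect_waiver), deontic closure gives O(tag_asset).
But premise 2 directly asserts O(~tag_asset).
We now have both O(tag_asset) and O(~tag_asset) — tag_asset is simultaneously obligatory and forbidden, violating the D-axiom.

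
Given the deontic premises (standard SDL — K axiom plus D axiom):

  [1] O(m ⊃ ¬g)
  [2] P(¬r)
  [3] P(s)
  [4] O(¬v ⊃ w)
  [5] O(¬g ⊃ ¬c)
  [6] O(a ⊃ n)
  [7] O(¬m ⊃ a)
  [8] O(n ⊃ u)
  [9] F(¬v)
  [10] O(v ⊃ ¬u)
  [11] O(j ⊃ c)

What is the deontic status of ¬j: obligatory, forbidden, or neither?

Premise 9, F(¬v), is equivalent to O(v).
Premise 10 is O(v ⊃ ¬u); since O(v), deontic closure gives O(¬u).
Premise 8 is O(n ⊃ u); contrapositively O(¬u ⊃ ¬n). Since O(¬u) holds, K gives O(¬n).
The contrapositive of premise 6 (O(a ⊃ n)) is O(¬n ⊃ ¬a), and O(¬n) is already established, so O(¬a).
Premise 7 is O(¬m ⊃ a); contrapositively O(¬a ⊃ m). Since O(¬a) holds, K gives O(m).
With premise 1, O(m ⊃ ¬g), the K-axiom yields O(¬g).
With premise 5, O(¬g ⊃ ¬c), the K-axiom yields O(¬c).
Premise 11, O(j ⊃ c), contraposes to O(¬c ⊃ ¬j); with O(¬c) we get O(¬j).
Premises 2, 3, 4 do not contribute to this derivation.
Hence ¬j is obligatory.

Obligatory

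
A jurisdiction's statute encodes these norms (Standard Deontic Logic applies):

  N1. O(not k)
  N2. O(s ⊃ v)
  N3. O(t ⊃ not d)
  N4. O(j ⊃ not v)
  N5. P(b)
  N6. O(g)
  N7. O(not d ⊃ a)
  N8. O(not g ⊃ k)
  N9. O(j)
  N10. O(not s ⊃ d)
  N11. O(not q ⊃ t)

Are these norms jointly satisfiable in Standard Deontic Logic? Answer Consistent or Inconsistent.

Consistent

Premise 8 is O(not g ⊃ k), but O(not g) is not derivable from the premises, so it does not yield O(k).
So O(k) is not derivable, and the apparent clash with O(not k) does not arise.
A world satisfying every obligation exists (e.g. a=false, b=false, d=true, g=true, j=true, k=false, q=true, s=false, t=false, v=false); no atom is both obligatory and forbidden, so the set is consistent.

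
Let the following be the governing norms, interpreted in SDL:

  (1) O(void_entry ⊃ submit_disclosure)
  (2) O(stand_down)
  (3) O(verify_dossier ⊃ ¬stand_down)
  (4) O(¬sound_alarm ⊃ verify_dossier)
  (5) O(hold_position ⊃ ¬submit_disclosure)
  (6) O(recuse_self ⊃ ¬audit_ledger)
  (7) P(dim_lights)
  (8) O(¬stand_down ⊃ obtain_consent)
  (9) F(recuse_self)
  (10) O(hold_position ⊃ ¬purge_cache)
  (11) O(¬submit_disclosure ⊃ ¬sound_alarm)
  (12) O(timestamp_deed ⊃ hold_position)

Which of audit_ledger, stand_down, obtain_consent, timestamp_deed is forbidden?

From premise 2 we have O(stand_down).
The contrapositive of premise 3 (O(verify_dossier ⊃ ¬stand_down)) is O(stand_down ⊃ ¬verify_dossier), and O(stand_down) is already established, so O(¬verify_dossier).
Premise 4 is O(¬sound_alarm ⊃ verify_dossier); contrapositively O(¬verify_dossier ⊃ sound_alarm). Since O(¬verify_dossier) holds, K gives O(sound_alarm).
Premise 11 is O(¬submit_disclosure ⊃ ¬sound_alarm); contrapositively O(sound_alarm ⊃ submit_disclosure). Since O(sound_alarm) holds, K gives O(submit_disclosure).
The contrapositive of premise 5 (O(hold_position ⊃ ¬submit_disclosure)) is O(submit_disclosure ⊃ ¬hold_position), and O(submit_disclosure) is already established, so O(¬hold_position).
Premise 12, O(timestamp_deed ⊃ hold_position), contraposes to O(¬hold_position ⊃ ¬timestamp_deed); with O(¬hold_position) we get O(¬timestamp_deed).
So O(¬timestamp_deed) holds, i.e. timestamp_deed is forbidden. None of the other listed options is forbidden under the premises.

timestamp_deed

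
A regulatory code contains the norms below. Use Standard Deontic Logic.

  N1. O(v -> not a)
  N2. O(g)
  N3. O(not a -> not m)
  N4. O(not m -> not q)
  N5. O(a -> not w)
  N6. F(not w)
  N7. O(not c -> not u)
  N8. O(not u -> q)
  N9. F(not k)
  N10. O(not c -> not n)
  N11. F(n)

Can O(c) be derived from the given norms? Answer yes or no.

Yes

F(not w) at premise 6 means O(w).
Premise 5, O(a -> not w), contraposes to O(w -> not a); with O(w) we get O(not a).
Premise 3 is O(not a -> not m); since O(not a), deontic closure gives O(not m).
With premise 4, O(not m -> not q), the K-axiom yields O(not q).
Premise 8 is O(not u -> q); contrapositively O(not q -> u). Since O(not q) holds, K gives O(u).
The contrapositive of premise 7 (O(not c -> not u)) is O(u -> c), and O(u) is already established, so O(c).
Premises 1, 2, 9, 10, 11 do not contribute to this derivation.
So O(c) follows.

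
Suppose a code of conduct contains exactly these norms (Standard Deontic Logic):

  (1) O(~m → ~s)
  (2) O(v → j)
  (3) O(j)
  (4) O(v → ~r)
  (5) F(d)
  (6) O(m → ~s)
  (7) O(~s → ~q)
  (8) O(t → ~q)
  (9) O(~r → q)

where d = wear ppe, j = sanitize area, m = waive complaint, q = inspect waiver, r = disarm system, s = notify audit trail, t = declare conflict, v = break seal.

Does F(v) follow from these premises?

By case analysis on ~m: premise 1 gives O(~m → ~s) and premise 6 gives O(m → ~s), so O(~s) either way.
Applying K to premise 7 (O(~s → ~q)) and O(~s) yields O(~q).
Premise 9 is O(~r → q); contrapositively O(~q → r). Since O(~q) holds, K gives O(r).
The contrapositive of premise 4 (O(v → ~r)) is O(r → ~v), and O(r) is already established, so O(~v).
Premises 2, 3, 5, 8 do not contribute to this derivation.
So O(~v) holds, i.e. F(v). The claim follows.

Yes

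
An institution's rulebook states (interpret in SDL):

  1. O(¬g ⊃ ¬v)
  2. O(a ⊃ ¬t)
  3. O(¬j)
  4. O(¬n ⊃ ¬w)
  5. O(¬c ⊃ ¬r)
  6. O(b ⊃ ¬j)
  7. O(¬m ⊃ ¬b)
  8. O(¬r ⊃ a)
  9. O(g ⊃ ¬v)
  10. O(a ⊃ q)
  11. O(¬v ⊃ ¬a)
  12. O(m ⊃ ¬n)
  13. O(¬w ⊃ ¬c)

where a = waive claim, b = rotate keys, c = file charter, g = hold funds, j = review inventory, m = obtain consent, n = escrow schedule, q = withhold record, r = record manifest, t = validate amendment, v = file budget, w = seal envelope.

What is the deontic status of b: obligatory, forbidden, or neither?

Forbidden

Premises 9 and 1 are O(g ⊃ ¬v) and O(¬g ⊃ ¬v); every ideal world satisfies g or ¬g, so in either case ¬v holds — hence O(¬v).
Applying K to premise 11 (O(¬v ⊃ ¬a)) and O(¬v) yields O(¬a).
Premise 8 is O(¬r ⊃ a); contrapositively O(¬a ⊃ r). Since O(¬a) holds, K gives O(r).
Premise 5, O(¬c ⊃ ¬r), contraposes to O(r ⊃ c); with O(r) we get O(c).
Premise 13 is O(¬w ⊃ ¬c); contrapositively O(c ⊃ w). Since O(c) holds, K gives O(w).
The contrapositive of premise 4 (O(¬n ⊃ ¬w)) is O(w ⊃ n), and O(w) is already established, so O(n).
Premise 12, O(m ⊃ ¬n), contraposes to O(n ⊃ ¬m); with O(n) we get O(¬m).
From O(¬m) and premise 7, O(¬m ⊃ ¬b), we obtain O(¬b).
Premises 2, 3, 6, 10 do not contribute to this derivation.
Thus O(¬b), which is F(b): b is forbidden.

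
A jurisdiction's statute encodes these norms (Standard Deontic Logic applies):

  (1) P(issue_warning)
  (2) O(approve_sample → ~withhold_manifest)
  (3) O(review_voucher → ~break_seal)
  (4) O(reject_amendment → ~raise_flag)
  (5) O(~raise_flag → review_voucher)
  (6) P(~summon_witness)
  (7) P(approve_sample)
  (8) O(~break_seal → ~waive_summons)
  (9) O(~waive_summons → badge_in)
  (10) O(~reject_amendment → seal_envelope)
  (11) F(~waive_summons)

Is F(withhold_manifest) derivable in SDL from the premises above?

Premise 2 is O(approve_sample → ~withhold_manifest), but O(approve_sample) is not derivable from the premises (the permission P(approve_sample) asserts only ~O(~approve_sample), not O(approve_sample)), so it does not yield O(~withhold_manifest).
No other premise forces O(~withhold_manifest). An ideal world satisfying every premise can still have withhold_manifest true, so F(withhold_manifest) is not derivable.

No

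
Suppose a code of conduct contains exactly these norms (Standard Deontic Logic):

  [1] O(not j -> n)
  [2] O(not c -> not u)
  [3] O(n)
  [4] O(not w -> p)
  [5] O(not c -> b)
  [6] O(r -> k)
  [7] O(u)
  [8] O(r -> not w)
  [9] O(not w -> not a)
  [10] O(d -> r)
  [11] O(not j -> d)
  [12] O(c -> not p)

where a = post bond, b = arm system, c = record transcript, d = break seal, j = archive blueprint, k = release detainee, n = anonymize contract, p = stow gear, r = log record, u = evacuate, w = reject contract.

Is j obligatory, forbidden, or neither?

Obligatory

Premise 7 gives O(u).
Premise 2, O(not c -> not u), contraposes to O(u -> c); with O(u) we get O(c).
Applying K to premise 12 (O(c -> not p)) and O(c) yields O(not p).
Premise 4, O(not w -> p), contraposes to O(not p -> w); with O(not p) we get O(w).
Premise 8 is O(r -> not w); contrapositively O(w -> not r). Since O(w) holds, K gives O(not r).
The contrapositive of premise 10 (O(d -> r)) is O(not r -> not d), and O(not r) is already established, so O(not d).
Premise 11 is O(not j -> d); contrapositively O(not d -> j). Since O(not d) holds, K gives O(j).
Premises 1, 3, 5, 6, 9 do not contribute to this derivation.
Hence j is obligatory.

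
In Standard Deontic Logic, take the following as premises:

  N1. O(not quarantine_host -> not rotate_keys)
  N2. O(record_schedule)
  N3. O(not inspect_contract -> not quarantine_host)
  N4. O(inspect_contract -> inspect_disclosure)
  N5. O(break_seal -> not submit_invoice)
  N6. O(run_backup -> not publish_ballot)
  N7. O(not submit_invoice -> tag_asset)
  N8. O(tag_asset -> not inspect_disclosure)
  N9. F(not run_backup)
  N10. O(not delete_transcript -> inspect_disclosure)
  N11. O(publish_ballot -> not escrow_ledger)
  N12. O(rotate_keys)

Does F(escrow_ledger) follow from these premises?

Premise 11 is O(publish_ballot -> not escrow_ledger), but O(publish_ballot) is not derivable from the premises, so it does not yield O(not escrow_ledger).
No other premise forces O(not escrow_ledger). An ideal world satisfying every premise can still have escrow_ledger true, so F(escrow_ledger) is not derivable.

No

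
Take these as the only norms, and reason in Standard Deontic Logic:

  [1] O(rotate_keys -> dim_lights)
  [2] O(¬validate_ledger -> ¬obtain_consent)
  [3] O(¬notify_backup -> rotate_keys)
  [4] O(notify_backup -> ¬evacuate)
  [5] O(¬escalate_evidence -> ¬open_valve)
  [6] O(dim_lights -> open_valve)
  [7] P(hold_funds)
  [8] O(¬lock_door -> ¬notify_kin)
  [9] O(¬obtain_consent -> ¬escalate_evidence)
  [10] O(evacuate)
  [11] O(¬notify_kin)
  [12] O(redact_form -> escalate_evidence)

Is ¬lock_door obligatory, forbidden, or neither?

Neither

Premise 8 is O(¬lock_door -> ¬notify_kin); even if O(¬notify_kin) held, inferring O(¬lock_door) would be affirming the consequent — invalid.
No premise or chain of K-axiom applications forces O(¬lock_door), and none forces O(lock_door). So ¬lock_door is neither obligatory nor forbidden under these norms.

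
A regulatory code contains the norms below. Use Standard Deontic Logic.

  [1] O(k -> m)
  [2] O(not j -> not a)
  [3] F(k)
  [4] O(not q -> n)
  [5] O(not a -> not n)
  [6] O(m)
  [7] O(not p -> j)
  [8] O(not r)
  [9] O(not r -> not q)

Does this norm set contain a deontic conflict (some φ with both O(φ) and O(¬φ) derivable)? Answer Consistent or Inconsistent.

Premise 1 is O(k -> m); even if O(m) held, inferring O(k) would be affirming the consequent — invalid.
So O(k) is not derivable, and the apparent clash with O(not k) does not arise.
A world satisfying every obligation exists (e.g. a=true, j=true, k=false, m=true, n=true, p=false, q=false, r=false); no atom is both obligatory and forbidden, so the set is consistent.

Consistent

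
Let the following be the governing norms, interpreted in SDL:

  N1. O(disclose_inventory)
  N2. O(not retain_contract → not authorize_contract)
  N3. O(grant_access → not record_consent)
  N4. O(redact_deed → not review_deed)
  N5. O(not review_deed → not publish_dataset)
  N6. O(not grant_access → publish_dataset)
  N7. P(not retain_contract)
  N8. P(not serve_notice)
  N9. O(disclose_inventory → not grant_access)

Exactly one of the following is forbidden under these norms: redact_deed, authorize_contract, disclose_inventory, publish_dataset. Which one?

From premise 1 we have O(disclose_inventory).
From O(disclose_inventory) and premise 9, O(disclose_inventory → not grant_access), we obtain O(not grant_access).
From O(not grant_access) and premise 6, O(not grant_access → publish_dataset), we obtain O(publish_dataset).
Premise 5, O(not review_deed → not publish_dataset), contraposes to O(publish_dataset → review_deed); with O(publish_dataset) we get O(review_deed).
The contrapositive of premise 4 (O(redact_deed → not review_deed)) is O(review_deed → not redact_deed), and O(review_deed) is already established, so O(not redact_deed).
So O(not redact_deed) holds, i.e. redact_deed is forbidden. None of the other listed options is forbidden under the premises.

redact_deed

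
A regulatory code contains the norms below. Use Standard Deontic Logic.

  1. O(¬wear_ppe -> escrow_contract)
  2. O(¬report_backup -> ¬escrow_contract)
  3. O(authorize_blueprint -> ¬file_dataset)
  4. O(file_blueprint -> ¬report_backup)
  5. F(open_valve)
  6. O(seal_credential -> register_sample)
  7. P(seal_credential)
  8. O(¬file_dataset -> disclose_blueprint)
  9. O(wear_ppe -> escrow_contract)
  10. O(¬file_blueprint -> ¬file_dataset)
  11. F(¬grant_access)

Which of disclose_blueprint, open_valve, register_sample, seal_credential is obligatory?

disclose_blueprint

By case analysis on ¬wear_ppe: premise 1 gives O(¬wear_ppe -> escrow_contract) and premise 9 gives O(wear_ppe -> escrow_contract), so O(escrow_contract) either way.
Premise 2 is O(¬report_backup -> ¬escrow_contract); contrapositively O(escrow_contract -> report_backup). Since O(escrow_contract) holds, K gives O(report_backup).
Premise 4 is O(file_blueprint -> ¬report_backup); contrapositively O(report_backup -> ¬file_blueprint). Since O(report_backup) holds, K gives O(¬file_blueprint).
From O(¬file_blueprint) and premise 10, O(¬file_blueprint -> ¬file_dataset), we obtain O(¬file_dataset).
With premise 8, O(¬file_dataset -> disclose_blueprint), the K-axiom yields O(disclose_blueprint).
So O(disclose_blueprint) holds — disclose_blueprint is obligatory. None of the other listed options is made obligatory by any chain of premises.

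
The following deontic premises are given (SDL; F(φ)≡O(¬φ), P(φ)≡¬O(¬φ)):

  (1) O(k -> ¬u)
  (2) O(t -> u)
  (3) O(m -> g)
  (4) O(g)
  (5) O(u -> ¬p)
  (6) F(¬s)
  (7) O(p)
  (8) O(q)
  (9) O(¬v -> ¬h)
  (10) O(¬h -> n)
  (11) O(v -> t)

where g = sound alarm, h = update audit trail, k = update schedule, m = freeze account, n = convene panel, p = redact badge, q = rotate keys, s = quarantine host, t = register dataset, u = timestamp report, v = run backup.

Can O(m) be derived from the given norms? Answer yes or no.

No

Premise 3 is O(m -> g); even if O(g) held, inferring O(m) would be affirming the consequent — invalid.
No other premise forces O(m). An ideal world satisfying every premise can still have m false, so O(m) is not derivable.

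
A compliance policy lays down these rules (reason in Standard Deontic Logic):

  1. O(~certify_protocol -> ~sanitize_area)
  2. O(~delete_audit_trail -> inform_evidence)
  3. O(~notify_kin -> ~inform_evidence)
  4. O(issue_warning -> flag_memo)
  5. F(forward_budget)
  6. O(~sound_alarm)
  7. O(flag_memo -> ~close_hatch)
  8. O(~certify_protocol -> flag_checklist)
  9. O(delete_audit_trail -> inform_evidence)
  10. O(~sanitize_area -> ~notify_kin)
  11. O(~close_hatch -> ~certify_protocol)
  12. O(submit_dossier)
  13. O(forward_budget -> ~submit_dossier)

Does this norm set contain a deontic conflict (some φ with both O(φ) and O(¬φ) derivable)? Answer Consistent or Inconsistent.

Premise 13 is O(forward_budget -> ~submit_dossier), but O(forward_budget) is not derivable from the premises, so it does not yield O(~submit_dossier).
So O(~submit_dossier) is not derivable, and the apparent clash with O(submit_dossier) does not arise.
A world satisfying every obligation exists (e.g. certify_protocol=true, close_hatch=true, delete_audit_trail=false, flag_checklist=false, flag_memo=false, forward_budget=false, inform_evidence=true, issue_warning=false, notify_kin=true, sanitize_area=true, sound_alarm=false, submit_dossier=true); no atom is both obligatory and forbidden, so the set is consistent.

Consistent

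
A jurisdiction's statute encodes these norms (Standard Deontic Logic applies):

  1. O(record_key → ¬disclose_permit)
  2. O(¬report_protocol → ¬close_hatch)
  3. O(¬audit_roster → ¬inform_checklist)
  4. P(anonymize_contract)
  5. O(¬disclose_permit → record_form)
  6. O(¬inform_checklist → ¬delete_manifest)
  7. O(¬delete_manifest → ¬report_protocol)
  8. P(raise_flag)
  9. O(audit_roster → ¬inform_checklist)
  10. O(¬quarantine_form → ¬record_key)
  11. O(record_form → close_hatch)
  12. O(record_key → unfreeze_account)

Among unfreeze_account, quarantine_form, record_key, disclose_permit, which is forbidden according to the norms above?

Premises 9 and 3 are O(audit_roster → ¬inform_checklist) and O(¬audit_roster → ¬inform_checklist); every ideal world satisfies audit_roster or ¬audit_roster, so in either case ¬inform_checklist holds — hence O(¬inform_checklist).
Premise 6 is O(¬inform_checklist → ¬delete_manifest); since O(¬inform_checklist), deontic closure gives O(¬delete_manifest).
From O(¬delete_manifest) and premise 7, O(¬delete_manifest → ¬report_protocol), we obtain O(¬report_protocol).
Applying K to premise 2 (O(¬report_protocol → ¬close_hatch)) and O(¬report_protocol) yields O(¬close_hatch).
Premise 11, O(record_form → close_hatch), contraposes to O(¬close_hatch → ¬record_form); with O(¬close_hatch) we get O(¬record_form).
The contrapositive of premise 5 (O(¬disclose_permit → record_form)) is O(¬record_form → disclose_permit), and O(¬record_form) is already established, so O(disclose_permit).
Premise 1 is O(record_key → ¬disclose_permit); contrapositively O(disclose_permit → ¬record_key). Since O(disclose_permit) holds, K gives O(¬record_key).
So O(¬record_key) holds, i.e. record_key is forbidden. None of the other listed options is forbidden under the premises.

record_key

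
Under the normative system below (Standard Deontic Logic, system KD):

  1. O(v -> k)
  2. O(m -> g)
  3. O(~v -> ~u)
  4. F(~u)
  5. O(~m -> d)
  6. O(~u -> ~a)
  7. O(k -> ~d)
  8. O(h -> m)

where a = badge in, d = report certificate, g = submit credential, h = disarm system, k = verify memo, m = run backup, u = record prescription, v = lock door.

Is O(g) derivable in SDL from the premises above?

Yes

Premise 4 is F(~u), i.e. O(u).
The contrapositive of premise 3 (O(~v -> ~u)) is O(u -> v), and O(u) is already established, so O(v).
Applying K to premise 1 (O(v -> k)) and O(v) yields O(k).
From O(k) and premise 7, O(k -> ~d), we obtain O(~d).
Premise 5, O(~m -> d), contraposes to O(~d -> m); with O(~d) we get O(m).
With premise 2, O(m -> g), the K-axiom yields O(g).
Premises 6, 8 do not contribute to this derivation.
So O(g) follows.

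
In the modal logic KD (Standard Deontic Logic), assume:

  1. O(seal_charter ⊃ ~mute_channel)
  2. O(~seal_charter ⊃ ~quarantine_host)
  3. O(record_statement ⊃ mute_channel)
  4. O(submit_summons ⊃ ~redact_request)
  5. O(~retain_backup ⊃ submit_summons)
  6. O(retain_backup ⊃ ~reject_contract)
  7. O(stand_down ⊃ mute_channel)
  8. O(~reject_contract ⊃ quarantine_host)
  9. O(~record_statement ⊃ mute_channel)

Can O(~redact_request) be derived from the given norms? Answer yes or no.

Premises 3 and 9 are O(record_statement ⊃ mute_channel) and O(~record_statement ⊃ mute_channel); every ideal world satisfies record_statement or ~record_statement, so in either case mute_channel holds — hence O(mute_channel).
The contrapositive of premise 1 (O(seal_charter ⊃ ~mute_channel)) is O(mute_channel ⊃ ~seal_charter), and O(mute_channel) is already established, so O(~seal_charter).
Applying K to premise 2 (O(~seal_charter ⊃ ~quarantine_host)) and O(~seal_charter) yields O(~quarantine_host).
Premise 8, O(~reject_contract ⊃ quarantine_host), contraposes to O(~quarantine_host ⊃ reject_contract); with O(~quarantine_host) we get O(reject_contract).
Premise 6, O(retain_backup ⊃ ~reject_contract), contraposes to O(reject_contract ⊃ ~retain_backup); with O(reject_contract) we get O(~retain_backup).
With premise 5, O(~retain_backup ⊃ submit_summons), the K-axiom yields O(submit_summons).
Applying K to premise 4 (O(submit_summons ⊃ ~redact_request)) and O(submit_summons) yields O(~redact_request).
Premise 7 does not contribute to this derivation.
So O(~redact_request) follows.

Yes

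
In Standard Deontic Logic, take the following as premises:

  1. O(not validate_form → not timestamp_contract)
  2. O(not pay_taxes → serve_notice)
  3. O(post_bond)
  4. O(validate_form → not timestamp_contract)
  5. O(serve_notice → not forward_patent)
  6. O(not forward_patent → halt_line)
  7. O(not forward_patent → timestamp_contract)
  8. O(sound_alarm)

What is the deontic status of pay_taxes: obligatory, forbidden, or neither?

By case analysis on validate_form: premise 4 gives O(validate_form → not timestamp_contract) and premise 1 gives O(not validate_form → not timestamp_contract), so O(not timestamp_contract) either way.
The contrapositive of premise 7 (O(not forward_patent → timestamp_contract)) is O(not timestamp_contract → forward_patent), and O(not timestamp_contract) is already established, so O(forward_patent).
Premise 5, O(serve_notice → not forward_patent), contraposes to O(forward_patent → not serve_notice); with O(forward_patent) we get O(not serve_notice).
Premise 2, O(not pay_taxes → serve_notice), contraposes to O(not serve_notice → pay_taxes); with O(not serve_notice) we get O(pay_taxes).
Premises 3, 6, 8 do not contribute to this derivation.
Hence pay_taxes is obligatory.

Obligatory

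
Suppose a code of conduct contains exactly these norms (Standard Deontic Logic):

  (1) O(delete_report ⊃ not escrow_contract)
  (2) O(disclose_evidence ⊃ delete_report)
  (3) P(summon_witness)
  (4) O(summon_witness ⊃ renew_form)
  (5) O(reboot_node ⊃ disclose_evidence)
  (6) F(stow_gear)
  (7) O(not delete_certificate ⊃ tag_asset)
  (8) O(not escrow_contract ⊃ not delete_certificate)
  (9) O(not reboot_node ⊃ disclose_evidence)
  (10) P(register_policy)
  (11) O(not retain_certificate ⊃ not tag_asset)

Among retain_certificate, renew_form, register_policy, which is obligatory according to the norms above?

By case analysis on not reboot_node: premise 9 gives O(not reboot_node ⊃ disclose_evidence) and premise 5 gives O(reboot_node ⊃ disclose_evidence), so O(disclose_evidence) either way.
From O(disclose_evidence) and premise 2, O(disclose_evidence ⊃ delete_report), we obtain O(delete_report).
Premise 1 is O(delete_report ⊃ not escrow_contract); since O(delete_report), deontic closure gives O(not escrow_contract).
With premise 8, O(not escrow_contract ⊃ not delete_certificate), the K-axiom yields O(not delete_certificate).
With premise 7, O(not delete_certificate ⊃ tag_asset), the K-axiom yields O(tag_asset).
Premise 11, O(not retain_certificate ⊃ not tag_asset), contraposes to O(tag_asset ⊃ retain_certificate); with O(tag_asset) we get O(retain_certificate).
So O(retain_certificate) holds — retain_certificate is obligatory. None of the other listed options is made obligatory by any chain of premises.

retain_certificate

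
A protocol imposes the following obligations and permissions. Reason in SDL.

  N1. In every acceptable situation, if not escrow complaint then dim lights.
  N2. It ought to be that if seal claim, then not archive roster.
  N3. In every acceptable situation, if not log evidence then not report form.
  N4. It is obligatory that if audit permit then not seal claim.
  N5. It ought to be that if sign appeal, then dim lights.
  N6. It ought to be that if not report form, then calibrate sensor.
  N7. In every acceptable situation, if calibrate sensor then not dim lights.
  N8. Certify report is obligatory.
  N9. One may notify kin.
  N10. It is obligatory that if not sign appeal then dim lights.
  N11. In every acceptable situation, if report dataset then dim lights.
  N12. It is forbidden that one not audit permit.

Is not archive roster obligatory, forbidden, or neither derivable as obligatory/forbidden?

Premise 2 is O(seal_claim → ¬archive_roster), but O(seal_claim) is not derivable from the premises, so it does not yield O(¬archive_roster).
No premise or chain of K-axiom applications forces O(¬archive_roster), and none forces O(archive_roster). So ¬archive_roster is neither obligatory nor forbidden under these norms.

Neither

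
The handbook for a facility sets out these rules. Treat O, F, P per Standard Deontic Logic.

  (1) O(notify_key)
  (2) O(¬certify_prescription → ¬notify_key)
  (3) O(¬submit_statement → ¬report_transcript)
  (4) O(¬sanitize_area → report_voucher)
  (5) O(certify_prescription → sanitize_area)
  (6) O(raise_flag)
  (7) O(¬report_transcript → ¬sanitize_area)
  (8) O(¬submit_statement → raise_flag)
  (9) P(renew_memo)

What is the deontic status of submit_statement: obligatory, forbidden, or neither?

Obligatory

Premise 1 gives O(notify_key).
The contrapositive of premise 2 (O(¬certify_prescription → ¬notify_key)) is O(notify_key → certify_prescription), and O(notify_key) is already established, so O(certify_prescription).
From O(certify_prescription) and premise 5, O(certify_prescription → sanitize_area), we obtain O(sanitize_area).
Premise 7 is O(¬report_transcript → ¬sanitize_area); contrapositively O(sanitize_area → report_transcript). Since O(sanitize_area) holds, K gives O(report_transcript).
Premise 3 is O(¬submit_statement → ¬report_transcript); contrapositively O(report_transcript → submit_statement). Since O(report_transcript) holds, K gives O(submit_statement).
Premises 4, 6, 8, 9 do not contribute to this derivation.
Hence submit_statement is obligatory.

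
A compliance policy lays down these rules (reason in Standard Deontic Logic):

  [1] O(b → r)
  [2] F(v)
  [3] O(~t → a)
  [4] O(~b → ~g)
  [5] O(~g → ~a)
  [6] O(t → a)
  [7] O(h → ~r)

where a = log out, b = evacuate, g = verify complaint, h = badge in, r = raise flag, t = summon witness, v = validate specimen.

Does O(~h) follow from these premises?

By case analysis on t: premise 6 gives O(t → a) and premise 3 gives O(~t → a), so O(a) either way.
The contrapositive of premise 5 (O(~g → ~a)) is O(a → g), and O(a) is already established, so O(g).
Premise 4 is O(~b → ~g); contrapositively O(g → b). Since O(g) holds, K gives O(b).
Premise 1 is O(b → r); since O(b), deontic closure gives O(r).
Premise 7 is O(h → ~r); contrapositively O(r → ~h). Since O(r) holds, K gives O(~h).
Premise 2 does not contribute to this derivation.
So O(~h) follows.

Yes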